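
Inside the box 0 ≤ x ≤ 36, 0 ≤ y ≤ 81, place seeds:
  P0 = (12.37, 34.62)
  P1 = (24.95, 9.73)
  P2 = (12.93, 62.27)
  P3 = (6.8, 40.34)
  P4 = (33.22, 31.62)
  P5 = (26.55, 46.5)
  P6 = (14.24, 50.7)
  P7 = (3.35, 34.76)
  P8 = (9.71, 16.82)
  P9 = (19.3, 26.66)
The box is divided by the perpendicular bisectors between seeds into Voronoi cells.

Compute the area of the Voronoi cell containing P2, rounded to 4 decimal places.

Area of P2's cell: 805.6060

1. box [0,36]×[0,81]: [(0, 0) (36, 0) (36, 81) (0, 81)]
2. ⊥bis P2·P0 via (12.65,48.445): [(0, 48.7012) (36, 47.9721) (36, 81) (0, 81)]  |A|=1175.8808
3. ⊥bis P2·P1 via (18.94,36): [(0, 48.7012) (36, 47.9721) (36, 81) (0, 81)]  |A|=1175.8808
4. ⊥bis P2·P3 via (9.865,51.305): [(0, 54.0625) (20.6783, 48.2824) (36, 47.9721) (36, 81) (0, 81)]  |A|=1120.4493
5. ⊥bis P2·P4 via (23.075,46.945): [(0, 54.0625) (20.6783, 48.2824) (24.9642, 48.1956) (36, 55.5012) (36, 81) (0, 81)]  |A|=1078.9041
6. ⊥bis P2·P5 via (19.74,54.385): [(0, 54.0625) (14.6312, 49.9727) (36, 68.4282) (36, 81) (0, 81)]  |A|=889.8771
7. ⊥bis P2·P6 via (13.585,56.485): [(0, 54.9469) (23.467, 57.6039) (36, 68.4282) (36, 81) (0, 81)]  |A|=805.606
8. ⊥bis P2·P7 via (8.14,48.515): [(0, 54.9469) (23.467, 57.6039) (36, 68.4282) (36, 81) (0, 81)]  |A|=805.606
9. ⊥bis P2·P8 via (11.32,39.545): [(0, 54.9469) (23.467, 57.6039) (36, 68.4282) (36, 81) (0, 81)]  |A|=805.606
10. ⊥bis P2·P9 via (16.115,44.465): [(0, 54.9469) (23.467, 57.6039) (36, 68.4282) (36, 81) (0, 81)]  |A|=805.606
11. canonical 5-gon: [(0, 54.9469) (23.467, 57.6039) (36, 68.4282) (36, 81) (0, 81)]
12. shoelace: 805.606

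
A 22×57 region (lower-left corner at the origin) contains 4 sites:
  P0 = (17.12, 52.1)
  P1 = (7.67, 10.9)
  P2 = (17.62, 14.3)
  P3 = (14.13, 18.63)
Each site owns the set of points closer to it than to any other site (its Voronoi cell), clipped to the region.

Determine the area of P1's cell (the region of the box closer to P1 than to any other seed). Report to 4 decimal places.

1. box [0,22]×[0,57]: [(0, 0) (22, 0) (22, 57) (0, 57)]
2. ⊥bis P1·P0 via (12.395,31.5): [(0, 34.343) (0, 0) (22, 0) (22, 29.2969)]  |A|=700.0393
3. ⊥bis P1·P2 via (12.645,12.6): [(5.6587, 33.0451) (0, 34.343) (0, 0) (16.9505, 0)]  |A|=377.235
4. ⊥bis P1·P3 via (10.9,14.765): [(12.307, 13.5892) (0, 23.8742) (0, 0) (16.9505, 0)]  |A|=262.0815
5. canonical 4-gon: [(12.307, 13.5892) (0, 23.8742) (0, 0) (16.9505, 0)]
6. shoelace: 262.0815

Area of P1's cell: 262.0815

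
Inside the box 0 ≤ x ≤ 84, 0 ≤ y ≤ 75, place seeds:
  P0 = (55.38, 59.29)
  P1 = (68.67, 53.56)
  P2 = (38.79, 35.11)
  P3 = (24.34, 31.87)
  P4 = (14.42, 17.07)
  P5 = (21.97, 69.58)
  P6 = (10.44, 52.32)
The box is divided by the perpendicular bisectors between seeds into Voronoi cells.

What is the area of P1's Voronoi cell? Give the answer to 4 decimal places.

Area of P1's cell: 1361.6366

1. box [0,84]×[0,75]: [(0, 0) (84, 0) (84, 75) (0, 75)]
2. ⊥bis P1·P0 via (62.025,56.425): [(37.6973, 0) (84, 0) (84, 75) (70.0336, 75)]  |A|=2260.0903
3. ⊥bis P1·P2 via (53.73,44.335): [(55.545, 41.3955) (81.1055, 0) (84, 0) (84, 75) (70.0336, 75)]  |A|=1361.6366
4. ⊥bis P1·P3 via (46.505,42.715): [(55.545, 41.3955) (81.1055, 0) (84, 0) (84, 75) (70.0336, 75)]  |A|=1361.6366
5. ⊥bis P1·P4 via (41.545,35.315): [(55.545, 41.3955) (81.1055, 0) (84, 0) (84, 75) (70.0336, 75)]  |A|=1361.6366
6. ⊥bis P1·P5 via (45.32,61.57): [(55.545, 41.3955) (81.1055, 0) (84, 0) (84, 75) (70.0336, 75)]  |A|=1361.6366
7. ⊥bis P1·P6 via (39.555,52.94): [(55.545, 41.3955) (81.1055, 0) (84, 0) (84, 75) (70.0336, 75)]  |A|=1361.6366
8. canonical 5-gon: [(55.545, 41.3955) (81.1055, 0) (84, 0) (84, 75) (70.0336, 75)]
9. shoelace: 1361.6366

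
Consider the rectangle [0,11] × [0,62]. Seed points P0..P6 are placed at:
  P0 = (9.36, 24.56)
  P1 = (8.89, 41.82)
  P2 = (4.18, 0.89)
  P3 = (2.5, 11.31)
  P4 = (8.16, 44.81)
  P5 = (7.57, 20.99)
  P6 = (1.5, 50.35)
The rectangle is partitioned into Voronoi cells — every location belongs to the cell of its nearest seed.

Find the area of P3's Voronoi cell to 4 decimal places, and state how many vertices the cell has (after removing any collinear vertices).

Area of P3's cell: 104.0402 (4 vertices)

1. box [0,11]×[0,62]: [(0, 0) (11, 0) (11, 62) (0, 62)]
2. ⊥bis P3·P0 via (5.93,17.935): [(0, 21.0052) (0, 0) (11, 0) (11, 15.3101)]  |A|=199.7339
3. ⊥bis P3·P1 via (5.695,26.565): [(0, 21.0052) (0, 0) (11, 0) (11, 15.3101)]  |A|=199.7339
4. ⊥bis P3·P2 via (3.34,6.1): [(0, 21.0052) (0, 5.5615) (11, 7.335) (11, 15.3101)]  |A|=128.8031
5. ⊥bis P3·P4 via (5.33,28.06): [(0, 21.0052) (0, 5.5615) (11, 7.335) (11, 15.3101)]  |A|=128.8031
6. ⊥bis P3·P5 via (5.035,16.15): [(0, 18.7871) (0, 5.5615) (11, 7.335) (11, 13.0258)]  |A|=104.0402
7. ⊥bis P3·P6 via (2,30.83): [(0, 18.7871) (0, 5.5615) (11, 7.335) (11, 13.0258)]  |A|=104.0402
8. canonical 4-gon: [(0, 18.7871) (0, 5.5615) (11, 7.335) (11, 13.0258)]
9. shoelace: 104.0402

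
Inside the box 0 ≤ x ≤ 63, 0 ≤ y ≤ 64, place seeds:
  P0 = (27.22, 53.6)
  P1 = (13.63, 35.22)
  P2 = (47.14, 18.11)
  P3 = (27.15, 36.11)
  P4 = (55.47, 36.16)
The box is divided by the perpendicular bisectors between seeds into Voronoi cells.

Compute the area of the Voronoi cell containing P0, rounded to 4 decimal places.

1. box [0,63]×[0,64]: [(0, 0) (63, 0) (63, 64) (0, 64)]
2. ⊥bis P0·P1 via (20.425,44.41): [(0, 59.5121) (63, 12.9304) (63, 64) (0, 64)]  |A|=1750.0613
3. ⊥bis P0·P2 via (37.18,35.855): [(0, 59.5121) (34.2327, 34.2007) (63, 50.3474) (63, 64) (0, 64)]  |A|=1211.8691
4. ⊥bis P0·P3 via (27.185,44.855): [(0, 59.5121) (19.7831, 44.8846) (53.0303, 44.7516) (63, 50.3474) (63, 64) (0, 64)]  |A|=1035.2253
5. ⊥bis P0·P4 via (41.345,44.88): [(0, 59.5121) (19.7831, 44.8846) (41.2947, 44.7985) (53.1486, 64) (0, 64)]  |A|=759.4084
6. canonical 5-gon: [(0, 59.5121) (19.7831, 44.8846) (41.2947, 44.7985) (53.1486, 64) (0, 64)]
7. shoelace: 759.4084

Area of P0's cell: 759.4084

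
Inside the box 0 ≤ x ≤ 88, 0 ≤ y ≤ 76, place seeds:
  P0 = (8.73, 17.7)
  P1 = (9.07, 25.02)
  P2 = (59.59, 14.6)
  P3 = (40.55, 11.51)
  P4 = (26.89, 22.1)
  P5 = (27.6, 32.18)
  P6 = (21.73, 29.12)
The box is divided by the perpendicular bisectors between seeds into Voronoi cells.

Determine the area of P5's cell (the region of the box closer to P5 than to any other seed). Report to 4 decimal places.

Area of P5's cell: 2217.1134

1. box [0,88]×[0,76]: [(0, 0) (88, 0) (88, 76) (0, 76)]
2. ⊥bis P5·P0 via (18.165,24.94): [(0, 48.6122) (37.3028, 0) (88, 0) (88, 76) (0, 76)]  |A|=5781.3131
3. ⊥bis P5·P1 via (18.335,28.6): [(21.3561, 20.7814) (37.3028, 0) (88, 0) (88, 76) (0.0196, 76)]  |A|=5488.3233
4. ⊥bis P5·P2 via (43.595,23.39): [(21.3561, 20.7814) (33.4793, 4.9827) (72.5067, 76) (0.0196, 76)]  |A|=2740.0856
5. ⊥bis P5·P3 via (34.075,21.845): [(21.3561, 20.7814) (24.9344, 16.1183) (47.2989, 30.1299) (72.5067, 76) (0.0196, 76)]  |A|=2555.7002
6. ⊥bis P5·P4 via (27.245,27.14): [(18.6656, 27.7443) (40.9821, 26.1724) (47.2989, 30.1299) (72.5067, 76) (0.0196, 76)]  |A|=2424.7167
7. ⊥bis P5·P6 via (24.665,30.65): [(26.4661, 27.1949) (40.9821, 26.1724) (47.2989, 30.1299) (72.5067, 76) (1.0243, 76)]  |A|=2217.1134
8. canonical 5-gon: [(26.4661, 27.1949) (40.9821, 26.1724) (47.2989, 30.1299) (72.5067, 76) (1.0243, 76)]
9. shoelace: 2217.1134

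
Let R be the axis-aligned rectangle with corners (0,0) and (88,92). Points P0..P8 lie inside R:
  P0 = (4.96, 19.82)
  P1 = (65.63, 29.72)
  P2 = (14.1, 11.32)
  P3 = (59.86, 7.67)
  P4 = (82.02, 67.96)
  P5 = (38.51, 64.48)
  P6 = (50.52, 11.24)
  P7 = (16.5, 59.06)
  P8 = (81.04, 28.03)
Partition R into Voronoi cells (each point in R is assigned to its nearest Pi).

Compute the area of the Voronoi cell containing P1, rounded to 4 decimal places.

Area of P1's cell: 837.7097

1. box [0,88]×[0,92]: [(0, 0) (88, 0) (88, 92) (0, 92)]
2. ⊥bis P1·P0 via (35.295,24.77): [(39.3369, 0) (88, 0) (88, 92) (24.3246, 92)]  |A|=5167.5724
3. ⊥bis P1·P2 via (39.865,20.52): [(32.7261, 40.5127) (47.1921, 0) (88, 0) (88, 92) (24.3246, 92)]  |A|=5008.4542
4. ⊥bis P1·P3 via (62.745,18.695): [(32.7261, 40.5127) (38.2256, 25.1112) (88, 12.0863) (88, 92) (24.3246, 92)]  |A|=4195.2928
5. ⊥bis P1·P4 via (73.825,48.84): [(28.1745, 68.4062) (32.7261, 40.5127) (38.2256, 25.1112) (88, 12.0863) (88, 42.7645)]  |A|=1971.3504
6. ⊥bis P1·P5 via (52.07,47.1): [(61.2231, 54.2413) (35.1013, 33.8609) (38.2256, 25.1112) (88, 12.0863) (88, 42.7645)]  |A|=1431.5857
7. ⊥bis P1·P6 via (58.075,20.48): [(61.2231, 54.2413) (38.4829, 36.4993) (59.0876, 19.6521) (88, 12.0863) (88, 42.7645)]  |A|=1293.1786
8. ⊥bis P1·P7 via (41.065,44.39): [(61.2231, 54.2413) (38.4829, 36.4993) (59.0876, 19.6521) (88, 12.0863) (88, 42.7645)]  |A|=1293.1786
9. ⊥bis P1·P8 via (73.335,28.875): [(75.4482, 48.1443) (61.2231, 54.2413) (38.4829, 36.4993) (59.0876, 19.6521) (71.9543, 16.2851)]  |A|=837.7097
10. canonical 5-gon: [(75.4482, 48.1443) (61.2231, 54.2413) (38.4829, 36.4993) (59.0876, 19.6521) (71.9543, 16.2851)]
11. shoelace: 837.7097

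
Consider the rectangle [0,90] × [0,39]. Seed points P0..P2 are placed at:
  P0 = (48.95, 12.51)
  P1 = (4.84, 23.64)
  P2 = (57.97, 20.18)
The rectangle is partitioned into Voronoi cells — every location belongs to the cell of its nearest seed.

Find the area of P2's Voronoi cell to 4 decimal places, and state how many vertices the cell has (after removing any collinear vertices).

1. box [0,90]×[0,39]: [(0, 0) (90, 0) (90, 39) (0, 39)]
2. ⊥bis P2·P0 via (53.46,16.345): [(67.3587, 0) (90, 0) (90, 39) (34.1957, 39)]  |A|=1529.6892
3. ⊥bis P2·P1 via (31.405,21.91): [(67.3587, 0) (90, 0) (90, 39) (34.1957, 39)]  |A|=1529.6892
4. canonical 4-gon: [(67.3587, 0) (90, 0) (90, 39) (34.1957, 39)]
5. shoelace: 1529.6892

Area of P2's cell: 1529.6892 (4 vertices)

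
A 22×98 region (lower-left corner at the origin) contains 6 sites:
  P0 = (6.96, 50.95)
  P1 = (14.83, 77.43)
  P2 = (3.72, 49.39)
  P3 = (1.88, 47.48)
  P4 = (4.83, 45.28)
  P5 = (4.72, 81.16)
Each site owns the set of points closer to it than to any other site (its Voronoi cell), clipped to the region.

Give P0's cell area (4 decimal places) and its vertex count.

Area of P0's cell: 355.6434 (6 vertices)

1. box [0,22]×[0,98]: [(0, 0) (22, 0) (22, 98) (0, 98)]
2. ⊥bis P0·P1 via (10.895,64.19): [(0, 67.4281) (0, 0) (22, 0) (22, 60.8895)]  |A|=1411.4935
3. ⊥bis P0·P2 via (5.34,50.17): [(0, 67.4281) (0, 61.2608) (22, 15.5685) (22, 60.8895)]  |A|=566.3719
4. ⊥bis P0·P3 via (4.42,49.215): [(0, 67.4281) (0, 61.2608) (9.0954, 42.3703) (22, 23.4783) (22, 60.8895)]  |A|=515.3354
5. ⊥bis P0·P4 via (5.895,48.115): [(0, 67.4281) (0, 61.2608) (6.4254, 47.9158) (22, 42.065) (22, 60.8895)]  |A|=360.0353
6. ⊥bis P0·P5 via (5.84,66.055): [(4.8635, 65.9826) (0, 65.622) (0, 61.2608) (6.4254, 47.9158) (22, 42.065) (22, 60.8895)]  |A|=355.6434
7. canonical 6-gon: [(4.8635, 65.9826) (0, 65.622) (0, 61.2608) (6.4254, 47.9158) (22, 42.065) (22, 60.8895)]
8. shoelace: 355.6434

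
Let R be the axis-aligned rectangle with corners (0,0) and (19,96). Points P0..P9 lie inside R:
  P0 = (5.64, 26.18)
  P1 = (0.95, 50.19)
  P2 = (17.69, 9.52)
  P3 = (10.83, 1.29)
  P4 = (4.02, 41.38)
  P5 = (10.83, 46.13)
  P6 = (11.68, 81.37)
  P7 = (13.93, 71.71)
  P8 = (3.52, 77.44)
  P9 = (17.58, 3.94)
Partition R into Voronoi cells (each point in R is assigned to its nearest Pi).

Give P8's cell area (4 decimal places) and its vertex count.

Area of P8's cell: 163.3873 (4 vertices)

1. box [0,19]×[0,96]: [(0, 0) (19, 0) (19, 96) (0, 96)]
2. ⊥bis P8·P0 via (4.58,51.81): [(0, 51.6206) (19, 52.4064) (19, 96) (0, 96)]  |A|=835.7439
3. ⊥bis P8·P1 via (2.235,63.815): [(0, 64.0258) (19, 62.2339) (19, 96) (0, 96)]  |A|=624.5333
4. ⊥bis P8·P2 via (10.605,43.48): [(0, 64.0258) (19, 62.2339) (19, 96) (0, 96)]  |A|=624.5333
5. ⊥bis P8·P3 via (7.175,39.365): [(0, 64.0258) (19, 62.2339) (19, 96) (0, 96)]  |A|=624.5333
6. ⊥bis P8·P4 via (3.77,59.41): [(0, 64.0258) (19, 62.2339) (19, 96) (0, 96)]  |A|=624.5333
7. ⊥bis P8·P5 via (7.175,61.785): [(0, 64.0258) (11.9467, 62.8991) (19, 64.5458) (19, 96) (0, 96)]  |A|=616.38
8. ⊥bis P8·P6 via (7.6,79.405): [(0, 95.1852) (0, 64.0258) (11.9467, 62.8991) (15.1854, 63.6552)]  |A|=242.9246
9. ⊥bis P8·P7 via (8.725,74.575): [(9.3657, 75.7389) (0, 95.1852) (0, 64.0258) (2.7743, 63.7641)]  |A|=163.3873
10. ⊥bis P8·P9 via (10.55,40.69): [(9.3657, 75.7389) (0, 95.1852) (0, 64.0258) (2.7743, 63.7641)]  |A|=163.3873
11. canonical 4-gon: [(9.3657, 75.7389) (0, 95.1852) (0, 64.0258) (2.7743, 63.7641)]
12. shoelace: 163.3873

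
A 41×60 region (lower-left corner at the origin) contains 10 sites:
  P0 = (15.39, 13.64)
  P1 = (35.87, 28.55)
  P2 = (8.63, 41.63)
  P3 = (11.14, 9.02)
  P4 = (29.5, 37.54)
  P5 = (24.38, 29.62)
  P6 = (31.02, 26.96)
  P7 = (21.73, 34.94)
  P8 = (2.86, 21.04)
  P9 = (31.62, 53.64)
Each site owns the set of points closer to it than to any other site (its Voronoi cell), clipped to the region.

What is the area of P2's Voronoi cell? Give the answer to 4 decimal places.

Area of P2's cell: 465.9405

1. box [0,41]×[0,60]: [(0, 0) (41, 0) (41, 60) (0, 60)]
2. ⊥bis P2·P0 via (12.01,27.635): [(0, 24.7344) (41, 34.6365) (41, 60) (0, 60)]  |A|=1242.8961
3. ⊥bis P2·P1 via (22.25,35.09): [(0, 24.7344) (19.544, 29.4546) (34.2112, 60) (0, 60)]  |A|=867.1131
4. ⊥bis P2·P3 via (9.885,25.325): [(0, 24.7344) (19.544, 29.4546) (34.2112, 60) (0, 60)]  |A|=867.1131
5. ⊥bis P2·P4 via (19.065,39.585): [(0, 24.7344) (16.9573, 28.8298) (23.0658, 60) (0, 60)]  |A|=658.4867
6. ⊥bis P2·P5 via (16.505,35.625): [(0, 24.7344) (10.0516, 27.162) (18.906, 38.7737) (23.0658, 60) (0, 60)]  |A|=625.7776
7. ⊥bis P2·P6 via (19.825,34.295): [(0, 24.7344) (10.0516, 27.162) (18.906, 38.7737) (23.0658, 60) (0, 60)]  |A|=625.7776
8. ⊥bis P2·P7 via (15.18,38.285): [(0, 24.7344) (9.422, 27.01) (21.0708, 49.8201) (23.0658, 60) (0, 60)]  |A|=583.1461
9. ⊥bis P2·P8 via (5.745,31.335): [(0, 32.9449) (10.8939, 29.8921) (21.0708, 49.8201) (23.0658, 60) (0, 60)]  |A|=526.5207
10. ⊥bis P2·P9 via (20.125,47.635): [(0, 32.9449) (10.8939, 29.8921) (20.039, 47.7996) (13.6655, 60) (0, 60)]  |A|=465.9405
11. canonical 5-gon: [(0, 32.9449) (10.8939, 29.8921) (20.039, 47.7996) (13.6655, 60) (0, 60)]
12. shoelace: 465.9405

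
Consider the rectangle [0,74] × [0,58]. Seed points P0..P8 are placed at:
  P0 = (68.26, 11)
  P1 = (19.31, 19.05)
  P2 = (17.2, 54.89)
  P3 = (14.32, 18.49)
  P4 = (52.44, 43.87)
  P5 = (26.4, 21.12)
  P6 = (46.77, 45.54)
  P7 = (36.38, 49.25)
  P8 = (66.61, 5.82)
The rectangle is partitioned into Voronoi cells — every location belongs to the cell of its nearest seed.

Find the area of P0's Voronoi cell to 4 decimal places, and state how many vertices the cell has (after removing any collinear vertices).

Area of P0's cell: 450.5312 (4 vertices)

1. box [0,74]×[0,58]: [(0, 0) (74, 0) (74, 58) (0, 58)]
2. ⊥bis P0·P1 via (43.785,15.025): [(41.3141, 0) (74, 0) (74, 58) (50.8524, 58)]  |A|=1619.1722
3. ⊥bis P0·P2 via (42.73,32.945): [(47.6788, 38.7023) (41.3141, 0) (74, 0) (74, 58) (64.2667, 58)]  |A|=1489.7393
4. ⊥bis P0·P3 via (41.29,14.745): [(47.6788, 38.7023) (41.3141, 0) (74, 0) (74, 58) (64.2667, 58)]  |A|=1489.7393
5. ⊥bis P0·P4 via (60.35,27.435): [(44.5775, 19.8438) (41.3141, 0) (74, 0) (74, 34.0046)]  |A|=824.5578
6. ⊥bis P0·P5 via (47.33,16.06): [(48.7277, 21.8413) (43.4474, 0) (74, 0) (74, 34.0046)]  |A|=763.3423
7. ⊥bis P0·P6 via (57.515,28.27): [(48.7277, 21.8413) (43.4474, 0) (74, 0) (74, 34.0046)]  |A|=763.3423
8. ⊥bis P0·P7 via (52.32,30.125): [(48.7277, 21.8413) (43.4474, 0) (74, 0) (74, 34.0046)]  |A|=763.3423
9. ⊥bis P0·P8 via (67.435,8.41): [(48.7277, 21.8413) (47.0503, 14.9032) (74, 6.3188) (74, 34.0046)]  |A|=450.5312
10. canonical 4-gon: [(48.7277, 21.8413) (47.0503, 14.9032) (74, 6.3188) (74, 34.0046)]
11. shoelace: 450.5312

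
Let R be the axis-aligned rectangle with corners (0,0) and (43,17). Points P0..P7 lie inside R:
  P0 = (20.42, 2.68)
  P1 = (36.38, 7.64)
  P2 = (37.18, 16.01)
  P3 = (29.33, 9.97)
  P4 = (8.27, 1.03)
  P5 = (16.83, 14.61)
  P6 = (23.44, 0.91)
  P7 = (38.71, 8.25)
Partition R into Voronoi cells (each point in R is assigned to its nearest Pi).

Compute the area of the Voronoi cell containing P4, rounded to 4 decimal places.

1. box [0,43]×[0,17]: [(0, 0) (43, 0) (43, 17) (0, 17)]
2. ⊥bis P4·P0 via (14.345,1.855): [(0, 0) (14.5969, 0) (12.2883, 17) (0, 17)]  |A|=228.5241
3. ⊥bis P4·P1 via (22.325,4.335): [(0, 0) (14.5969, 0) (12.2883, 17) (0, 17)]  |A|=228.5241
4. ⊥bis P4·P2 via (22.725,8.52): [(0, 0) (14.5969, 0) (12.2883, 17) (0, 17)]  |A|=228.5241
5. ⊥bis P4·P3 via (18.8,5.5): [(0, 0) (14.5969, 0) (12.2883, 17) (0, 17)]  |A|=228.5241
6. ⊥bis P4·P5 via (12.55,7.82): [(0, 15.7308) (0, 0) (14.5969, 0) (13.6271, 7.141)]  |A|=159.3011
7. ⊥bis P4·P6 via (15.855,0.97): [(0, 15.7308) (0, 0) (14.5969, 0) (13.6271, 7.141)]  |A|=159.3011
8. ⊥bis P4·P7 via (23.49,4.64): [(0, 15.7308) (0, 0) (14.5969, 0) (13.6271, 7.141)]  |A|=159.3011
9. canonical 4-gon: [(0, 15.7308) (0, 0) (14.5969, 0) (13.6271, 7.141)]
10. shoelace: 159.3011

Area of P4's cell: 159.3011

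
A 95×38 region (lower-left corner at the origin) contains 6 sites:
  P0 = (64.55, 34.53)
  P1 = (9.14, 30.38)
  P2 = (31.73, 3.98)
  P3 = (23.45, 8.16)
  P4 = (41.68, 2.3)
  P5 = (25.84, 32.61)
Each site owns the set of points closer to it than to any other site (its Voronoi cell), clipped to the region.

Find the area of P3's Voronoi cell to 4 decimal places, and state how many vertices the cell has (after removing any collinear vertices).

1. box [0,95]×[0,38]: [(0, 0) (95, 0) (95, 38) (0, 38)]
2. ⊥bis P3·P0 via (44,21.345): [(0, 0) (57.6951, 0) (33.3141, 38) (0, 38)]  |A|=1729.1735
3. ⊥bis P3·P1 via (16.295,19.27): [(0, 8.7758) (0, 0) (57.6951, 0) (36.8415, 32.5022)]  |A|=1099.2654
4. ⊥bis P3·P2 via (27.59,6.07): [(0, 8.7758) (0, 0) (24.5257, 0) (39.1317, 28.9326) (36.8415, 32.5022)]  |A|=619.4268
5. ⊥bis P3·P4 via (32.565,5.23): [(0, 8.7758) (0, 0) (24.5257, 0) (39.1317, 28.9326) (36.8415, 32.5022)]  |A|=619.4268
6. ⊥bis P3·P5 via (24.645,20.385): [(18.8985, 20.9467) (0, 8.7758) (0, 0) (24.5257, 0) (34.3383, 19.4375)]  |A|=497.2509
7. canonical 5-gon: [(18.8985, 20.9467) (0, 8.7758) (0, 0) (24.5257, 0) (34.3383, 19.4375)]
8. shoelace: 497.2509

Area of P3's cell: 497.2509 (5 vertices)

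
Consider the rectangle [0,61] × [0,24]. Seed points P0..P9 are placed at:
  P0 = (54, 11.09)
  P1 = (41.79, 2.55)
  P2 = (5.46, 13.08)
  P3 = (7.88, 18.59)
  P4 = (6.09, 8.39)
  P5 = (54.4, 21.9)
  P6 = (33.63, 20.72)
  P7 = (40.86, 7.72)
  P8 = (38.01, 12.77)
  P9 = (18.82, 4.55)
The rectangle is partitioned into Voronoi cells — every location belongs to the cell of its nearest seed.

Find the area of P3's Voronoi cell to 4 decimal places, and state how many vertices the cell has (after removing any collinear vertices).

1. box [0,61]×[0,24]: [(0, 0) (61, 0) (61, 24) (0, 24)]
2. ⊥bis P3·P0 via (30.94,14.84): [(0, 0) (28.5267, 0) (32.4296, 24) (0, 24)]  |A|=731.4759
3. ⊥bis P3·P1 via (24.835,10.57): [(0, 0) (19.8352, 0) (31.1876, 24) (0, 24)]  |A|=612.2739
4. ⊥bis P3·P2 via (6.67,15.835): [(0, 18.7645) (23.7724, 8.3236) (31.1876, 24) (0, 24)]  |A|=306.6854
5. ⊥bis P3·P4 via (6.985,13.49): [(0, 18.7645) (15.3527, 12.0216) (24.7422, 10.3738) (31.1876, 24) (0, 24)]  |A|=296.2613
6. ⊥bis P3·P5 via (31.14,20.245): [(0, 18.7645) (15.3527, 12.0216) (24.7422, 10.3738) (30.914, 23.4215) (30.8728, 24) (0, 24)]  |A|=296.1702
7. ⊥bis P3·P6 via (20.755,19.655): [(0, 18.7645) (15.3527, 12.0216) (21.4753, 10.9471) (20.3956, 24) (0, 24)]  |A|=201.7224
8. ⊥bis P3·P7 via (24.37,13.155): [(0, 18.7645) (15.3527, 12.0216) (21.4753, 10.9471) (20.3956, 24) (0, 24)]  |A|=201.7224
9. ⊥bis P3·P8 via (22.945,15.68): [(0, 18.7645) (15.3527, 12.0216) (21.4753, 10.9471) (20.3956, 24) (0, 24)]  |A|=201.7224
10. ⊥bis P3·P9 via (13.35,11.57): [(0, 18.7645) (14.4425, 12.4213) (20.9349, 17.4802) (20.3956, 24) (0, 24)]  |A|=178.4131
11. canonical 5-gon: [(0, 18.7645) (14.4425, 12.4213) (20.9349, 17.4802) (20.3956, 24) (0, 24)]
12. shoelace: 178.4131

Area of P3's cell: 178.4131 (5 vertices)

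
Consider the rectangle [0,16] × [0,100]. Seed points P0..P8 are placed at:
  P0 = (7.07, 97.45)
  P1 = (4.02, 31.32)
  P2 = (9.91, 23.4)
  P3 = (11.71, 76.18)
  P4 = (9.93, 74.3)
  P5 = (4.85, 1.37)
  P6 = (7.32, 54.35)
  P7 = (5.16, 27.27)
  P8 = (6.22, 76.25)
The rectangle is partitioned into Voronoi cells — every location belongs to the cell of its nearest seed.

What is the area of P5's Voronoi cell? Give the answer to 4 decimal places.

1. box [0,16]×[0,100]: [(0, 0) (16, 0) (16, 100) (0, 100)]
2. ⊥bis P5·P0 via (5.96,49.41): [(0, 49.5477) (0, 0) (16, 0) (16, 49.178)]  |A|=789.8058
3. ⊥bis P5·P1 via (4.435,16.345): [(0, 16.2221) (0, 0) (16, 0) (16, 16.6655)]  |A|=263.1007
4. ⊥bis P5·P2 via (7.38,12.385): [(0, 14.0801) (0, 0) (16, 0) (16, 10.4051)]  |A|=195.8815
5. ⊥bis P5·P3 via (8.28,38.775): [(0, 14.0801) (0, 0) (16, 0) (16, 10.4051)]  |A|=195.8815
6. ⊥bis P5·P4 via (7.39,37.835): [(0, 14.0801) (0, 0) (16, 0) (16, 10.4051)]  |A|=195.8815
7. ⊥bis P5·P6 via (6.085,27.86): [(0, 14.0801) (0, 0) (16, 0) (16, 10.4051)]  |A|=195.8815
8. ⊥bis P5·P7 via (5.005,14.32): [(0, 14.0801) (0, 0) (16, 0) (16, 10.4051)]  |A|=195.8815
9. ⊥bis P5·P8 via (5.535,38.81): [(0, 14.0801) (0, 0) (16, 0) (16, 10.4051)]  |A|=195.8815
10. canonical 4-gon: [(0, 14.0801) (0, 0) (16, 0) (16, 10.4051)]
11. shoelace: 195.8815

Area of P5's cell: 195.8815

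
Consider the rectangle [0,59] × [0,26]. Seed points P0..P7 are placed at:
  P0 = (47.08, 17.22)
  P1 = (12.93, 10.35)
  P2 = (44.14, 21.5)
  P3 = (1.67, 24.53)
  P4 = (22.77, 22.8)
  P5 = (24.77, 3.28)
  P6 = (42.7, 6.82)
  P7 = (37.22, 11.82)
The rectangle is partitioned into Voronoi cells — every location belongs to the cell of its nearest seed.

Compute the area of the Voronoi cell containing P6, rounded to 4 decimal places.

Area of P6's cell: 219.3292

1. box [0,59]×[0,26]: [(0, 0) (59, 0) (59, 26) (0, 26)]
2. ⊥bis P6·P0 via (44.89,12.02): [(0, 0) (59, 0) (59, 6.0775) (11.6955, 26) (0, 26)]  |A|=1062.7883
3. ⊥bis P6·P1 via (27.815,8.585): [(26.797, 0) (59, 0) (59, 6.0775) (29.0151, 18.7058)]  |A|=392.3079
4. ⊥bis P6·P2 via (43.42,14.16): [(28.6479, 15.609) (26.797, 0) (59, 0) (59, 6.0775) (38.7122, 14.6218)]  |A|=376.5433
5. ⊥bis P6·P3 via (22.185,15.675): [(28.6479, 15.609) (26.797, 0) (59, 0) (59, 6.0775) (38.7122, 14.6218)]  |A|=376.5433
6. ⊥bis P6·P4 via (32.735,14.81): [(33.0309, 15.1791) (27.8274, 8.6893) (26.797, 0) (59, 0) (59, 6.0775) (38.7122, 14.6218)]  |A|=361.202
7. ⊥bis P6·P5 via (33.735,5.05): [(33.0309, 15.1791) (31.9912, 13.8823) (34.732, 0) (59, 0) (59, 6.0775) (38.7122, 14.6218)]  |A|=290.7087
8. ⊥bis P6·P7 via (39.96,9.32): [(34.1493, 2.9515) (34.732, 0) (59, 0) (59, 6.0775) (43.1082, 12.7704)]  |A|=219.3292
9. canonical 5-gon: [(34.1493, 2.9515) (34.732, 0) (59, 0) (59, 6.0775) (43.1082, 12.7704)]
10. shoelace: 219.3292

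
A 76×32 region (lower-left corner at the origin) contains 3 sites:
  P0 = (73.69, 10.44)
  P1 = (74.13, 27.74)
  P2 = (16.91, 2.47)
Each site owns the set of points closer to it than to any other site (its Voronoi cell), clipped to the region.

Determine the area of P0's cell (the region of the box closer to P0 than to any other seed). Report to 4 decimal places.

1. box [0,76]×[0,32]: [(0, 0) (76, 0) (76, 32) (0, 32)]
2. ⊥bis P0·P1 via (73.91,19.09): [(0, 20.9698) (0, 0) (76, 0) (76, 19.0368)]  |A|=1520.2522
3. ⊥bis P0·P2 via (45.3,6.455): [(43.4176, 19.8655) (46.2061, 0) (76, 0) (76, 19.0368)]  |A|=606.069
4. canonical 4-gon: [(43.4176, 19.8655) (46.2061, 0) (76, 0) (76, 19.0368)]
5. shoelace: 606.069

Area of P0's cell: 606.0690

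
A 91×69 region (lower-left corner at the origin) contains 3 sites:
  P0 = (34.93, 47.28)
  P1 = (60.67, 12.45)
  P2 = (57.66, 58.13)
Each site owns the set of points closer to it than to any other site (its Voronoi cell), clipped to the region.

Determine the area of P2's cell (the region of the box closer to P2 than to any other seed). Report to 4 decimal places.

1. box [0,91]×[0,69]: [(0, 0) (91, 0) (91, 69) (0, 69)]
2. ⊥bis P2·P0 via (46.295,52.705): [(71.4533, 0) (91, 0) (91, 69) (38.5167, 69)]  |A|=2485.0333
3. ⊥bis P2·P1 via (59.165,35.29): [(54.7469, 34.9989) (91, 37.3877) (91, 69) (38.5167, 69)]  |A|=1465.2675
4. canonical 4-gon: [(54.7469, 34.9989) (91, 37.3877) (91, 69) (38.5167, 69)]
5. shoelace: 1465.2675

Area of P2's cell: 1465.2675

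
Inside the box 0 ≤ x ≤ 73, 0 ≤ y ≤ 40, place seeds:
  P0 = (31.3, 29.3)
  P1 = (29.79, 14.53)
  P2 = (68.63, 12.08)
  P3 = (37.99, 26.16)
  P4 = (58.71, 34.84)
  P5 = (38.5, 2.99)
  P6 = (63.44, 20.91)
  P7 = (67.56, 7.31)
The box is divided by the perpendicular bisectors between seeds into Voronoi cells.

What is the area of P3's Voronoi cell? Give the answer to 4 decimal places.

Area of P3's cell: 307.5489

1. box [0,73]×[0,40]: [(0, 0) (73, 0) (73, 40) (0, 40)]
2. ⊥bis P3·P0 via (34.645,27.73): [(21.6297, 0) (73, 0) (73, 40) (40.404, 40)]  |A|=1679.3253
3. ⊥bis P3·P1 via (33.89,20.345): [(31.8529, 21.7813) (62.7452, 0) (73, 0) (73, 40) (40.404, 40)]  |A|=1231.5517
4. ⊥bis P3·P2 via (53.31,19.12): [(31.8529, 21.7813) (48.9828, 9.7035) (62.905, 40) (40.404, 40)]  |A|=548.5324
5. ⊥bis P3·P4 via (48.35,30.5): [(31.8529, 21.7813) (48.9828, 9.7035) (53.2092, 18.9006) (44.3703, 40) (40.404, 40)]  |A|=352.997
6. ⊥bis P3·P5 via (38.245,14.575): [(31.8529, 21.7813) (41.9576, 14.6567) (51.354, 14.8635) (53.2092, 18.9006) (44.3703, 40) (40.404, 40)]  |A|=328.9991
7. ⊥bis P3·P6 via (50.715,23.535): [(31.8529, 21.7813) (41.9576, 14.6567) (48.9151, 14.8099) (50.8974, 24.4191) (44.3703, 40) (40.404, 40)]  |A|=307.5489
8. ⊥bis P3·P7 via (52.775,16.735): [(31.8529, 21.7813) (41.9576, 14.6567) (48.9151, 14.8099) (50.8974, 24.4191) (44.3703, 40) (40.404, 40)]  |A|=307.5489
9. canonical 6-gon: [(31.8529, 21.7813) (41.9576, 14.6567) (48.9151, 14.8099) (50.8974, 24.4191) (44.3703, 40) (40.404, 40)]
10. shoelace: 307.5489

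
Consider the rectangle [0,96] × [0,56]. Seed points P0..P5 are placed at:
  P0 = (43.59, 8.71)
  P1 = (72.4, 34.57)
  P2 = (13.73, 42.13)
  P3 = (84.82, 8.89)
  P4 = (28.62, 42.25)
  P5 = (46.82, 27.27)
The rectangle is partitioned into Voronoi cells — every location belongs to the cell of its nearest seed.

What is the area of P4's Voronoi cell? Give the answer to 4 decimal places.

1. box [0,96]×[0,56]: [(0, 0) (96, 0) (96, 56) (0, 56)]
2. ⊥bis P4·P0 via (36.105,25.48): [(0, 9.3652) (96, 52.2131) (96, 56) (0, 56)]  |A|=2420.2437
3. ⊥bis P4·P1 via (50.51,38.41): [(0, 9.3652) (49.2728, 31.3572) (53.5957, 56) (0, 56)]  |A|=1809.2878
4. ⊥bis P4·P2 via (21.175,42.19): [(21.3627, 18.9) (49.2728, 31.3572) (53.5957, 56) (21.0637, 56)]  |A|=920.4333
5. ⊥bis P4·P3 via (56.72,25.57): [(21.3627, 18.9) (49.2728, 31.3572) (53.5957, 56) (21.0637, 56)]  |A|=920.4333
6. ⊥bis P4·P5 via (37.72,34.76): [(21.3627, 18.9) (26.5842, 21.2306) (53.1606, 53.5196) (53.5957, 56) (21.0637, 56)]  |A|=688.7028
7. canonical 5-gon: [(21.3627, 18.9) (26.5842, 21.2306) (53.1606, 53.5196) (53.5957, 56) (21.0637, 56)]
8. shoelace: 688.7028

Area of P4's cell: 688.7028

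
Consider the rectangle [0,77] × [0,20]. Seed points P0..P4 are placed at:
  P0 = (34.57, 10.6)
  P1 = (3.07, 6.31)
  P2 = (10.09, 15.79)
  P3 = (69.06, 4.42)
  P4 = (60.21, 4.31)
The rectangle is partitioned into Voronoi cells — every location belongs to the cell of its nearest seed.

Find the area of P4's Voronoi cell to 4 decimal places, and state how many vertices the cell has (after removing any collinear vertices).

Area of P4's cell: 331.0124 (4 vertices)

1. box [0,77]×[0,20]: [(0, 0) (77, 0) (77, 20) (0, 20)]
2. ⊥bis P4·P0 via (47.39,7.455): [(45.5611, 0) (77, 0) (77, 20) (50.4675, 20)]  |A|=579.7132
3. ⊥bis P4·P1 via (31.64,5.31): [(45.5611, 0) (77, 0) (77, 20) (50.4675, 20)]  |A|=579.7132
4. ⊥bis P4·P2 via (35.15,10.05): [(45.5611, 0) (77, 0) (77, 20) (50.4675, 20)]  |A|=579.7132
5. ⊥bis P4·P3 via (64.635,4.365): [(45.5611, 0) (64.6893, 0) (64.4407, 20) (50.4675, 20)]  |A|=331.0124
6. canonical 4-gon: [(45.5611, 0) (64.6893, 0) (64.4407, 20) (50.4675, 20)]
7. shoelace: 331.0124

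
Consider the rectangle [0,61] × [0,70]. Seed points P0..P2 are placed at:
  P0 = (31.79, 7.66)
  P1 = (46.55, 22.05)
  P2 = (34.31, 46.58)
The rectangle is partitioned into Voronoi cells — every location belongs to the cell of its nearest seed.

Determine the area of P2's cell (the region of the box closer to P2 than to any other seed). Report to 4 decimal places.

Area of P2's cell: 2276.2971

1. box [0,61]×[0,70]: [(0, 0) (61, 0) (61, 70) (0, 70)]
2. ⊥bis P2·P0 via (33.05,27.12): [(0, 29.2599) (61, 25.3103) (61, 70) (0, 70)]  |A|=2605.6084
3. ⊥bis P2·P1 via (40.43,34.315): [(0, 29.2599) (26.8191, 27.5234) (61, 44.579) (61, 70) (0, 70)]  |A|=2276.2971
4. canonical 5-gon: [(0, 29.2599) (26.8191, 27.5234) (61, 44.579) (61, 70) (0, 70)]
5. shoelace: 2276.2971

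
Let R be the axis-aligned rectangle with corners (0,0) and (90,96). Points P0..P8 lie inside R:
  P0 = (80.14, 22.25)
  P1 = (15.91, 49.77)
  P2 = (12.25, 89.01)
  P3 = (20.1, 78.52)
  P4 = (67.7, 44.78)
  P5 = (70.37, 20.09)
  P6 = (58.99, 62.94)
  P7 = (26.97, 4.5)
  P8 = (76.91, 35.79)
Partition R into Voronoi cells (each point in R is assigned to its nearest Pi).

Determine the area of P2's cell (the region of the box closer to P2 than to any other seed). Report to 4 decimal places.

Area of P2's cell: 395.8137

1. box [0,90]×[0,96]: [(0, 0) (90, 0) (90, 96) (0, 96)]
2. ⊥bis P2·P0 via (46.195,55.63): [(0, 8.6531) (85.8931, 96) (0, 96)]  |A|=3751.2467
3. ⊥bis P2·P1 via (14.08,69.39): [(0, 68.0767) (64.3354, 74.0774) (85.8931, 96) (0, 96)]  |A|=1839.7255
4. ⊥bis P2·P3 via (16.175,83.765): [(0, 71.6607) (32.5247, 96) (0, 96)]  |A|=395.8137
5. ⊥bis P2·P4 via (39.975,66.895): [(0, 71.6607) (32.5247, 96) (0, 96)]  |A|=395.8137
6. ⊥bis P2·P5 via (41.31,54.55): [(0, 71.6607) (32.5247, 96) (0, 96)]  |A|=395.8137
7. ⊥bis P2·P6 via (35.62,75.975): [(0, 71.6607) (32.5247, 96) (0, 96)]  |A|=395.8137
8. ⊥bis P2·P7 via (19.61,46.755): [(0, 71.6607) (32.5247, 96) (0, 96)]  |A|=395.8137
9. ⊥bis P2·P8 via (44.58,62.4): [(0, 71.6607) (32.5247, 96) (0, 96)]  |A|=395.8137
10. canonical 3-gon: [(0, 71.6607) (32.5247, 96) (0, 96)]
11. shoelace: 395.8137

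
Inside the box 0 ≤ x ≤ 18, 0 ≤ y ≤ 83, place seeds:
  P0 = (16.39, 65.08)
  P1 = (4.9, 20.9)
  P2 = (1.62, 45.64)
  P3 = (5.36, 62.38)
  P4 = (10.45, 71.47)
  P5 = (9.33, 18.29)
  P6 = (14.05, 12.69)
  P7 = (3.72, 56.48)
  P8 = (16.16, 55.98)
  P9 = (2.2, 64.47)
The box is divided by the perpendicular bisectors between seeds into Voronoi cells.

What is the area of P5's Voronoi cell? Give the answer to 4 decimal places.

1. box [0,18]×[0,83]: [(0, 0) (18, 0) (18, 83) (0, 83)]
2. ⊥bis P5·P0 via (12.86,41.685): [(0, 43.6254) (0, 0) (18, 0) (18, 40.9094)]  |A|=760.8136
3. ⊥bis P5·P1 via (7.115,19.595): [(0, 7.5186) (0, 0) (18, 0) (18, 38.0703)]  |A|=410.3
4. ⊥bis P5·P2 via (5.475,31.965): [(16.1811, 34.9831) (0, 7.5186) (0, 0) (18, 0) (18, 35.4958)]  |A|=407.9586
5. ⊥bis P5·P3 via (7.345,40.335): [(16.1811, 34.9831) (0, 7.5186) (0, 0) (18, 0) (18, 35.4958)]  |A|=407.9586
6. ⊥bis P5·P4 via (9.89,44.88): [(16.1811, 34.9831) (0, 7.5186) (0, 0) (18, 0) (18, 35.4958)]  |A|=407.9586
7. ⊥bis P5·P6 via (11.69,15.49): [(16.1811, 34.9831) (0, 7.5186) (0, 5.637) (18, 20.8084) (18, 35.4958)]  |A|=169.9498
8. ⊥bis P5·P7 via (6.525,37.385): [(16.1811, 34.9831) (0, 7.5186) (0, 5.637) (18, 20.8084) (18, 35.4958)]  |A|=169.9498
9. ⊥bis P5·P8 via (12.745,37.135): [(16.1811, 34.9831) (0, 7.5186) (0, 5.637) (18, 20.8084) (18, 35.4958)]  |A|=169.9498
10. ⊥bis P5·P9 via (5.765,41.38): [(16.1811, 34.9831) (0, 7.5186) (0, 5.637) (18, 20.8084) (18, 35.4958)]  |A|=169.9498
11. canonical 5-gon: [(16.1811, 34.9831) (0, 7.5186) (0, 5.637) (18, 20.8084) (18, 35.4958)]
12. shoelace: 169.9498

Area of P5's cell: 169.9498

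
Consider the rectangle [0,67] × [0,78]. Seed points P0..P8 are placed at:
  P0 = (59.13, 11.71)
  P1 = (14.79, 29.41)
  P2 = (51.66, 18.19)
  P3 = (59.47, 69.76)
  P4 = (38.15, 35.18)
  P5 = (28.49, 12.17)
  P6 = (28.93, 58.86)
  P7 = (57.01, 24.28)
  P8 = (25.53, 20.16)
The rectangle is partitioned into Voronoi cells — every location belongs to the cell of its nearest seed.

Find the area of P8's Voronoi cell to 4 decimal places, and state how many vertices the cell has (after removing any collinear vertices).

1. box [0,67]×[0,78]: [(0, 0) (67, 0) (67, 78) (0, 78)]
2. ⊥bis P8·P0 via (42.33,15.935): [(0, 0) (38.3225, 0) (57.9386, 78) (0, 78)]  |A|=3754.1847
3. ⊥bis P8·P1 via (20.16,24.785): [(0, 1.3776) (0, 0) (38.3225, 0) (54.6171, 64.7924)]  |A|=1279.1259
4. ⊥bis P8·P2 via (38.595,19.175): [(40.8271, 48.7811) (0, 1.3776) (0, 0) (37.1494, 0)]  |A|=934.2159
5. ⊥bis P8·P3 via (42.5,44.96): [(40.6352, 46.236) (39.3767, 47.0972) (0, 1.3776) (0, 0) (37.1494, 0)]  |A|=932.5318
6. ⊥bis P8·P4 via (31.84,27.67): [(38.7949, 21.8264) (26.5052, 32.1523) (0, 1.3776) (0, 0) (37.1494, 0)]  |A|=758.0915
7. ⊥bis P8·P5 via (27.01,16.165): [(38.6944, 20.4936) (38.7949, 21.8264) (26.5052, 32.1523) (6.0474, 8.3991)]  |A|=272.7302
8. ⊥bis P8·P6 via (27.23,39.51): [(38.6944, 20.4936) (38.7949, 21.8264) (26.5052, 32.1523) (6.0474, 8.3991)]  |A|=272.7302
9. ⊥bis P8·P7 via (41.27,22.22): [(38.6944, 20.4936) (38.7949, 21.8264) (26.5052, 32.1523) (6.0474, 8.3991)]  |A|=272.7302
10. canonical 4-gon: [(38.6944, 20.4936) (38.7949, 21.8264) (26.5052, 32.1523) (6.0474, 8.3991)]
11. shoelace: 272.7302

Area of P8's cell: 272.7302 (4 vertices)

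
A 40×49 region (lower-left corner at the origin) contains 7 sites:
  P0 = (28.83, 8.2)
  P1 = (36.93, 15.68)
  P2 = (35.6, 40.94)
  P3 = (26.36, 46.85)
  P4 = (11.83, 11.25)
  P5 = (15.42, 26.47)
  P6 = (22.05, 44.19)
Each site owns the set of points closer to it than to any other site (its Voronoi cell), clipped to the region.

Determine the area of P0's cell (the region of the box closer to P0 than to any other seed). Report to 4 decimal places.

1. box [0,40]×[0,49]: [(0, 0) (40, 0) (40, 49) (0, 49)]
2. ⊥bis P0·P1 via (32.88,11.94): [(0, 47.5453) (0, 0) (40, 0) (40, 4.2298)]  |A|=1035.5037
3. ⊥bis P0·P2 via (32.215,24.57): [(18.6209, 27.381) (0, 31.2314) (0, 0) (40, 0) (40, 4.2298)]  |A|=883.6139
4. ⊥bis P0·P3 via (27.595,27.525): [(18.9954, 26.9754) (0, 25.7615) (0, 0) (40, 0) (40, 4.2298)]  |A|=828.6069
5. ⊥bis P0·P4 via (20.33,9.725): [(22.7044, 22.9591) (18.5852, 0) (40, 0) (40, 4.2298)]  |A|=282.4108
6. ⊥bis P0·P5 via (22.125,17.335): [(25.5658, 19.8605) (21.6302, 16.9718) (18.5852, 0) (40, 0) (40, 4.2298)]  |A|=272.1805
7. ⊥bis P0·P6 via (25.44,26.195): [(25.5658, 19.8605) (21.6302, 16.9718) (18.5852, 0) (40, 0) (40, 4.2298)]  |A|=272.1805
8. canonical 5-gon: [(25.5658, 19.8605) (21.6302, 16.9718) (18.5852, 0) (40, 0) (40, 4.2298)]
9. shoelace: 272.1805

Area of P0's cell: 272.1805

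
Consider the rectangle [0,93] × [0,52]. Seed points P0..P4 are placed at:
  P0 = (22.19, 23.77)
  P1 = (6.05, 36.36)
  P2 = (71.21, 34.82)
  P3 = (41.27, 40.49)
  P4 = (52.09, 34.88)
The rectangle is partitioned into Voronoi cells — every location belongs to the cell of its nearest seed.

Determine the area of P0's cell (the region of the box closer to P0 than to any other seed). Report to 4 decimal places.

Area of P0's cell: 1251.3692

1. box [0,93]×[0,52]: [(0, 0) (93, 0) (93, 52) (0, 52)]
2. ⊥bis P0·P1 via (14.12,30.065): [(0, 11.9636) (0, 0) (93, 0) (93, 52) (31.2304, 52)]  |A|=4210.8236
3. ⊥bis P0·P2 via (46.7,29.295): [(0, 11.9636) (0, 0) (53.3036, 0) (41.5819, 52) (31.2304, 52)]  |A|=1841.8468
4. ⊥bis P0·P3 via (31.73,32.13): [(23.2655, 41.7893) (0, 11.9636) (0, 0) (53.3036, 0) (51.0241, 10.1126)]  |A|=1357.1801
5. ⊥bis P0·P4 via (37.14,29.325): [(39.3131, 23.4765) (23.2655, 41.7893) (0, 11.9636) (0, 0) (48.0363, 0)]  |A|=1251.3692
6. canonical 5-gon: [(39.3131, 23.4765) (23.2655, 41.7893) (0, 11.9636) (0, 0) (48.0363, 0)]
7. shoelace: 1251.3692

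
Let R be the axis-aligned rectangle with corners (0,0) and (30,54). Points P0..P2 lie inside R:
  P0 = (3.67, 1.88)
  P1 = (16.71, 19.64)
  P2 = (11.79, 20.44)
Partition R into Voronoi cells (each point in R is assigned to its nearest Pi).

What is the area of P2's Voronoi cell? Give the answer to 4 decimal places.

1. box [0,30]×[0,54]: [(0, 0) (30, 0) (30, 54) (0, 54)]
2. ⊥bis P2·P0 via (7.73,11.16): [(0, 14.5419) (30, 1.4169) (30, 54) (0, 54)]  |A|=1380.6187
3. ⊥bis P2·P1 via (14.25,20.04): [(0, 14.5419) (12.469, 9.0867) (19.772, 54) (0, 54)]  |A|=690.013
4. canonical 4-gon: [(0, 14.5419) (12.469, 9.0867) (19.772, 54) (0, 54)]
5. shoelace: 690.013

Area of P2's cell: 690.0130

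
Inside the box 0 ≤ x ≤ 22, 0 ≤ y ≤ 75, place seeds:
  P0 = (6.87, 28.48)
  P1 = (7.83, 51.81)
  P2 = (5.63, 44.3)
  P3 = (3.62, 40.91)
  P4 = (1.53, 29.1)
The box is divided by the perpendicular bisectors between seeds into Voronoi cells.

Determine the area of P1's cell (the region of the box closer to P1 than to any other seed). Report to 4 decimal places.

1. box [0,22]×[0,75]: [(0, 0) (22, 0) (22, 75) (0, 75)]
2. ⊥bis P1·P0 via (7.35,40.145): [(0, 40.4474) (22, 39.5422) (22, 75) (0, 75)]  |A|=770.1142
3. ⊥bis P1·P2 via (6.73,48.055): [(0, 50.0265) (22, 43.5818) (22, 75) (0, 75)]  |A|=620.309
4. ⊥bis P1·P3 via (5.725,46.36): [(0, 50.0265) (22, 43.5818) (22, 75) (0, 75)]  |A|=620.309
5. ⊥bis P1·P4 via (4.68,40.455): [(0, 50.0265) (22, 43.5818) (22, 75) (0, 75)]  |A|=620.309
6. canonical 4-gon: [(0, 50.0265) (22, 43.5818) (22, 75) (0, 75)]
7. shoelace: 620.309

Area of P1's cell: 620.3090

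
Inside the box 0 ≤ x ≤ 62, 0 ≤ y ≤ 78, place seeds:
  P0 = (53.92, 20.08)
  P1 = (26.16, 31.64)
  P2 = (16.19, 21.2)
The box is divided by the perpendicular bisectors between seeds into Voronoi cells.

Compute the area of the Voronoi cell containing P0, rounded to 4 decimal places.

1. box [0,62]×[0,78]: [(0, 0) (62, 0) (62, 78) (0, 78)]
2. ⊥bis P0·P1 via (40.04,25.86): [(29.2712, 0) (62, 0) (62, 78) (61.7525, 78)]  |A|=1286.0761
3. ⊥bis P0·P2 via (35.055,20.64): [(34.8392, 13.3709) (34.4423, 0) (62, 0) (62, 78) (61.7525, 78)]  |A|=1251.5049
4. canonical 5-gon: [(34.8392, 13.3709) (34.4423, 0) (62, 0) (62, 78) (61.7525, 78)]
5. shoelace: 1251.5049

Area of P0's cell: 1251.5049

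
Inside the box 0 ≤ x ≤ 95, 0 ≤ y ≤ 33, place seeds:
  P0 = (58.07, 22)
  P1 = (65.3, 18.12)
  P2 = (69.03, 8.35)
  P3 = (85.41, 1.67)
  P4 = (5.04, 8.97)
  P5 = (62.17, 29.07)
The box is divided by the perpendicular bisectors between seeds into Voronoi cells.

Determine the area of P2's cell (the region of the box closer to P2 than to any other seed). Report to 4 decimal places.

1. box [0,95]×[0,33]: [(0, 0) (95, 0) (95, 33) (0, 33)]
2. ⊥bis P2·P0 via (63.55,15.175): [(44.6505, 0) (95, 0) (95, 33) (85.7499, 33)]  |A|=983.3932
3. ⊥bis P2·P1 via (67.165,13.235): [(55.6665, 8.8451) (44.6505, 0) (95, 0) (95, 23.8619)]  |A|=691.9586
4. ⊥bis P2·P3 via (77.22,5.01): [(83.047, 19.2985) (55.6665, 8.8451) (44.6505, 0) (75.1768, 0)]  |A|=358.0704
5. ⊥bis P2·P4 via (37.035,8.66): [(83.047, 19.2985) (55.6665, 8.8451) (44.6505, 0) (75.1768, 0)]  |A|=358.0704
6. ⊥bis P2·P5 via (65.6,18.71): [(83.047, 19.2985) (55.6665, 8.8451) (44.6505, 0) (75.1768, 0)]  |A|=358.0704
7. canonical 4-gon: [(83.047, 19.2985) (55.6665, 8.8451) (44.6505, 0) (75.1768, 0)]
8. shoelace: 358.0704

Area of P2's cell: 358.0704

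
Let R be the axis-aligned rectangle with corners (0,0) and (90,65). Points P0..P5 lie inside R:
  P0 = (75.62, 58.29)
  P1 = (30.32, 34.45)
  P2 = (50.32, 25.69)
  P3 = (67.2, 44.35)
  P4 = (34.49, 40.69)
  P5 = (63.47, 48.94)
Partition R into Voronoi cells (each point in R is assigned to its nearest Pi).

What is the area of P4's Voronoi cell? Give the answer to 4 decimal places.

1. box [0,90]×[0,65]: [(0, 0) (90, 0) (90, 65) (0, 65)]
2. ⊥bis P4·P0 via (55.055,49.49): [(0, 0) (76.2323, 0) (48.4181, 65) (0, 65)]  |A|=4051.1391
3. ⊥bis P4·P1 via (32.405,37.57): [(0, 59.2253) (71.2694, 11.5981) (48.4181, 65) (0, 65)]  |A|=1498.5889
4. ⊥bis P4·P2 via (42.405,33.19): [(0, 59.2253) (41.069, 31.7801) (55.9246, 47.4577) (48.4181, 65) (0, 65)]  |A|=1111.9465
5. ⊥bis P4·P3 via (50.845,42.52): [(0, 59.2253) (41.069, 31.7801) (50.8873, 42.1417) (48.3297, 65) (0, 65)]  |A|=1046.8003
6. ⊥bis P4·P5 via (48.98,44.815): [(0, 59.2253) (41.069, 31.7801) (50.0059, 41.2114) (43.2338, 65) (0, 65)]  |A|=974.9241
7. canonical 5-gon: [(0, 59.2253) (41.069, 31.7801) (50.0059, 41.2114) (43.2338, 65) (0, 65)]
8. shoelace: 974.9241

Area of P4's cell: 974.9241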